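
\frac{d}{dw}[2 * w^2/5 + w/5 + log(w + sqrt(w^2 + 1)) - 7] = (4*w^3 + 4*w^2*sqrt(w^2 + 1) + w^2 + w*sqrt(w^2 + 1) + 9*w + 5*sqrt(w^2 + 1) + 1)/(5*w^2 + 5*w*sqrt(w^2 + 1) + 5)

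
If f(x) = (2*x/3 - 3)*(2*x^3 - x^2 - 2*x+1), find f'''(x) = 32*x - 40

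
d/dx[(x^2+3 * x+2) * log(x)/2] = (2*x^2*log(x) + x^2 + 3*x*log(x) + 3*x + 2)/(2*x)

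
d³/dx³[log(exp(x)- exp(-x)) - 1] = (8*exp(4*x) + 8*exp(2*x))/(exp(6*x) - 3*exp(4*x) + 3*exp(2*x) - 1)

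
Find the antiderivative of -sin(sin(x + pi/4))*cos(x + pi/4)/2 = cos(sin(x + pi/4))/2 + C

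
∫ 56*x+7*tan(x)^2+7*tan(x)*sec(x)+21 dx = 28*x^2 + 14*x + 7*tan(x) + 7/cos(x) + C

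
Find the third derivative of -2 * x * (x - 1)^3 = 36 - 48*x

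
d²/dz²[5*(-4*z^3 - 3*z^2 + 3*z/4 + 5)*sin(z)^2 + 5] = -40*z^3*cos(2*z) - 120*z^2*sin(2*z) - 30*z^2*cos(2*z) - 60*z*sin(2*z) + 135*z*cos(2*z)/2 - 60*z + 15*sin(2*z)/2 + 65*cos(2*z) - 15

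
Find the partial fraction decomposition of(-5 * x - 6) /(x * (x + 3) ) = -3/(x + 3) - 2/x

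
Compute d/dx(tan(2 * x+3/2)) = 2*tan(2*x + 3/2)^2 + 2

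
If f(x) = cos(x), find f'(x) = -sin(x)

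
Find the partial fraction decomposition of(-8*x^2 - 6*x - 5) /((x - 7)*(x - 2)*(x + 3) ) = -59/(50*(x + 3)) + 49/(25*(x - 2)) - 439/(50*(x - 7))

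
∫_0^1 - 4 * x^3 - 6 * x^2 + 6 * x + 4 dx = 4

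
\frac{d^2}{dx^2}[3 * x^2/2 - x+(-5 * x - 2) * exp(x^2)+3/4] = -20*x^3*exp(x^2) - 8*x^2*exp(x^2) - 30*x*exp(x^2) - 4*exp(x^2) + 3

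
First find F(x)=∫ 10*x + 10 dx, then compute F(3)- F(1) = 60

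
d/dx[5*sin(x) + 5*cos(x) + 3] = -5*sin(x) + 5*cos(x)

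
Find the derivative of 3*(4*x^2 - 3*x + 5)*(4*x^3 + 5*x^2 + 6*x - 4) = 240*x^4 + 96*x^3 + 261*x^2 - 54*x + 126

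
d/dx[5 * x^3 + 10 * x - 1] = 15*x^2 + 10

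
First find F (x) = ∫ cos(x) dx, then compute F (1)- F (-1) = 2*sin(1)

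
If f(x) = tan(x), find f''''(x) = 24*tan(x)^5 + 40*tan(x)^3 + 16*tan(x)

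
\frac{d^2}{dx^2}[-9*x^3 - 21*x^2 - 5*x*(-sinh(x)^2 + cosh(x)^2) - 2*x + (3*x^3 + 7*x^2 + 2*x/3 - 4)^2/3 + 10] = 90*x^4 + 280*x^3 + 212*x^2 - 250*x/3 - 2134/27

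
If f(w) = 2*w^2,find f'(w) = 4*w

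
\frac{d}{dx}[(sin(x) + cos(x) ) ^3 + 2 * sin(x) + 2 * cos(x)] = sqrt(2)*(3*sin(3*x + pi/4) + 7*cos(x + pi/4))/2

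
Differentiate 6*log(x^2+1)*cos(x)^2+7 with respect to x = 6*(-x^2*log(x^2 + 1)*sin(2*x) + x*cos(2*x) + x - log(x^2 + 1)*sin(2*x))/(x^2 + 1)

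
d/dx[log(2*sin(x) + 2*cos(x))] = 1/tan(x + pi/4)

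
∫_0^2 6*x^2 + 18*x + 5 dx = 62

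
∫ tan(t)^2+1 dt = tan(t) + C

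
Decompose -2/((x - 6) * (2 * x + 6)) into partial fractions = 1/(9*(x + 3)) - 1/(9*(x - 6))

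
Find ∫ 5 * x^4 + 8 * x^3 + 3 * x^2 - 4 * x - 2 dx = x^5 + 2*x^4 + x^3 - 2*x^2 - 2*x + C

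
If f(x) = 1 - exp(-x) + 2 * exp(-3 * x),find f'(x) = (exp(2*x) - 6)*exp(-3*x)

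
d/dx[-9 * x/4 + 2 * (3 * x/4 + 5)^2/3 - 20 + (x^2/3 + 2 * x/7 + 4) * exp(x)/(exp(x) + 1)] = (28*x^2*exp(x) + 119*x*exp(2*x) + 206*x*exp(x) + 63*x + 255*exp(2*x) + 822*exp(x) + 231)/(84*exp(2*x) + 168*exp(x) + 84)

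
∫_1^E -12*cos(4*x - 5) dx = -3*sin(1) + 3*sin(5 - 4*E)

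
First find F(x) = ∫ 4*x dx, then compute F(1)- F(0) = 2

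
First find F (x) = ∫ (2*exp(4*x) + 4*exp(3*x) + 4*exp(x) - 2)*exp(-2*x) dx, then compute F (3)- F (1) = -(-exp(-1) + 2 + E)^2 + (-exp(-3) + 2 + exp(3))^2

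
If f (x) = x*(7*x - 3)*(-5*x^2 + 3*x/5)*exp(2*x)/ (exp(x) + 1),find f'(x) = (-175*x^4*exp(3*x) - 350*x^4*exp(2*x) - 604*x^3*exp(3*x) - 508*x^3*exp(2*x) + 279*x^2*exp(3*x) + 270*x^2*exp(2*x) - 18*x*exp(3*x) - 18*x*exp(2*x))/(5*exp(2*x) + 10*exp(x) + 5)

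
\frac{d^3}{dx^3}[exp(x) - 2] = exp(x)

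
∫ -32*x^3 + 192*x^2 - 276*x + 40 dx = -8*x^4 + 64*x^3 - 138*x^2 + 40*x + C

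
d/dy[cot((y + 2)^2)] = -2*(y + 2)/sin(y^2 + 4*y + 4)^2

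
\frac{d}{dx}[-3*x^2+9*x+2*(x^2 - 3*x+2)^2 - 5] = 8*x^3 - 36*x^2 + 46*x - 15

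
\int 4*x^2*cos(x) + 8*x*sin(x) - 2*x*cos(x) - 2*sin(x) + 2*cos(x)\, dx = (4*x^2 - 2*x + 2)*sin(x) + C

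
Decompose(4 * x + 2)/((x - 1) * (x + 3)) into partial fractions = 5/(2*(x + 3)) + 3/(2*(x - 1))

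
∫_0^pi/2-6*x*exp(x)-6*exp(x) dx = -3*pi*exp(pi/2)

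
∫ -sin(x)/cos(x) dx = log(cos(x)/2) + C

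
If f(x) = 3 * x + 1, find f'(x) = 3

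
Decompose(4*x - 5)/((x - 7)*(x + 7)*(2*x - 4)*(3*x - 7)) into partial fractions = -117/(784*(3*x - 7)) + 11/(2352*(x + 7)) + 1/(30*(x - 2)) + 23/(1960*(x - 7))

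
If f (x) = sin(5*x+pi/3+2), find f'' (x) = -25*sin(5*x + pi/3 + 2)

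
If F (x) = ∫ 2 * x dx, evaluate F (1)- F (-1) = 0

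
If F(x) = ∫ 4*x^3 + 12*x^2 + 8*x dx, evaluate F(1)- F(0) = 9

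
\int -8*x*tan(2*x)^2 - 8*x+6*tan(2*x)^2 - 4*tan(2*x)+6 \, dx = (3 - 4*x)*tan(2*x) + C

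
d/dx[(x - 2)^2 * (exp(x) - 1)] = x^2*exp(x) - 2*x*exp(x) - 2*x + 4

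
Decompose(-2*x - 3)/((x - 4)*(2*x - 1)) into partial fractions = 8/(7*(2*x - 1)) - 11/(7*(x - 4))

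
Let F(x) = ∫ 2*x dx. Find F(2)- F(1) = 3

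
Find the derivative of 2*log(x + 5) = 2/(x + 5)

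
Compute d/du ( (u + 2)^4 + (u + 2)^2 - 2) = 4*u^3 + 24*u^2 + 50*u + 36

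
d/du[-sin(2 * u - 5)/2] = -cos(2*u - 5)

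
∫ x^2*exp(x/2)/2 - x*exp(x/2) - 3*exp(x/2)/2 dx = (x - 3)^2*exp(x/2) + C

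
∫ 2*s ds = s^2 + C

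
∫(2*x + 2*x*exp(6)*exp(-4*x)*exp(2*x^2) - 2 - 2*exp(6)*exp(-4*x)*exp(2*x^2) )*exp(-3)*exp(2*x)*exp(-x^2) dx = 2*sinh(x^2 - 2*x + 3) + C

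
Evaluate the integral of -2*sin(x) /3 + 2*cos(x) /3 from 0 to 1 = -2/3 + 2*cos(1)/3 + 2*sin(1)/3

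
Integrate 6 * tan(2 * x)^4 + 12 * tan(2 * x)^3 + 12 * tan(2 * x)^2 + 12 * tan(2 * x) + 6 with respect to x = (tan(2*x) + 1)^3 + C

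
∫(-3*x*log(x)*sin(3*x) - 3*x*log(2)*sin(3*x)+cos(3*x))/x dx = log(2*x)*cos(3*x) + C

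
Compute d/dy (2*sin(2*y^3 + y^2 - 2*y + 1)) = 4*(3*y^2 + y - 1)*cos(2*y^3 + y^2 - 2*y + 1)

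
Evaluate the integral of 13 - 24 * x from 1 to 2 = -23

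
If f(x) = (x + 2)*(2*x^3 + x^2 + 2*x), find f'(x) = 8*x^3 + 15*x^2 + 8*x + 4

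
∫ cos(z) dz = sin(z) + C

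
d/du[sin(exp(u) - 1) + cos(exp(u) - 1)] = sqrt(2)*exp(u)*cos(exp(u) - 1 + pi/4)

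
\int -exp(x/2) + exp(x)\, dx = (exp(x/2) - 1)^2 + C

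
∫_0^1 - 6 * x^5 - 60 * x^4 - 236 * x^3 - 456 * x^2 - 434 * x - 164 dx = -605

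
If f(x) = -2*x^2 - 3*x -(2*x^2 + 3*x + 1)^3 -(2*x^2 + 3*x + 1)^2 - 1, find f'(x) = -48*x^5 - 180*x^4 - 280*x^3 - 225*x^2 - 96*x - 18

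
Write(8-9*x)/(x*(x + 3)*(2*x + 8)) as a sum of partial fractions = 11/(2*(x + 4)) - 35/(6*(x + 3)) + 1/(3*x)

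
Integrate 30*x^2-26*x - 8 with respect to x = 10*x^3 - 13*x^2 - 8*x + C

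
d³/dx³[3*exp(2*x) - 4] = 24*exp(2*x)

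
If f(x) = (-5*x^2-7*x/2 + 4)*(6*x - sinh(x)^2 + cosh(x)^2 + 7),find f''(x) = -180*x - 122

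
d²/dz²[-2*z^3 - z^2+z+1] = -12*z - 2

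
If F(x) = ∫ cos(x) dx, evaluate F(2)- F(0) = sin(2)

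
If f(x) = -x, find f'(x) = -1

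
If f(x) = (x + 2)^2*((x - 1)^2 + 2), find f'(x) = 4*x^3 + 6*x^2 - 2*x + 4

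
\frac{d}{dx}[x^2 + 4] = 2*x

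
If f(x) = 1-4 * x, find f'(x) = -4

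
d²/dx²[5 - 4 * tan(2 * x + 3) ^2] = -96*tan(2*x + 3)^4 - 128*tan(2*x + 3)^2 - 32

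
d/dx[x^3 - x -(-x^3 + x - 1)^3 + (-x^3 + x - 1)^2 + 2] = 9*x^8 - 21*x^6 + 24*x^5 + 15*x^4 - 32*x^3 + 15*x^2 + 8*x - 6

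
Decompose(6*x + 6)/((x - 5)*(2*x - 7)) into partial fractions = -18/(2*x - 7) + 12/(x - 5)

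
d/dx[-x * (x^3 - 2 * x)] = -4*x^3 + 4*x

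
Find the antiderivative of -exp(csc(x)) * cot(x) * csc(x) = exp(csc(x)) + C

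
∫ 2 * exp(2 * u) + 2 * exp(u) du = (exp(u) + 1)^2 + C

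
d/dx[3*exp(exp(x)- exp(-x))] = (3*exp(exp(x) - exp(-x)) + 3*exp(2*x + exp(x) - exp(-x)))*exp(-x)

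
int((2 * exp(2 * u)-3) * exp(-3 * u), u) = -2*exp(-u) + exp(-3*u) + C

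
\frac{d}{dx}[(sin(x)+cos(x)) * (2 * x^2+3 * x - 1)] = 2*sqrt(2)*x^2*cos(x + pi/4) + x*sin(x) + 7*x*cos(x) + 4*sin(x) + 2*cos(x)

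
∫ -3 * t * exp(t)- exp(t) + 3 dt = (1 - exp(t))*(3*t - 2) + C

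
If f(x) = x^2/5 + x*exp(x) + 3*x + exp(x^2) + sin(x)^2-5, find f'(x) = x*exp(x) + 2*x*exp(x^2) + 2*x/5 + exp(x) + sin(2*x) + 3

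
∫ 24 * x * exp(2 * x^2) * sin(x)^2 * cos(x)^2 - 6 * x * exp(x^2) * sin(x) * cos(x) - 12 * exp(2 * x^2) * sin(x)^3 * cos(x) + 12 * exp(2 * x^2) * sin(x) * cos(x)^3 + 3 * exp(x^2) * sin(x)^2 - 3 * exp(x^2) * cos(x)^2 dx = 3*((1 - cos(4*x))*exp(x^2) - 2*sin(2*x))*exp(x^2)/4 + C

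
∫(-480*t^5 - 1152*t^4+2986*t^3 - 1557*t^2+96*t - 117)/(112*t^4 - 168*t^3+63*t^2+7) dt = -3*(t - 2)*(5*t + 49)/7 + log(t^2*(4*t - 3)^2 + 1) + C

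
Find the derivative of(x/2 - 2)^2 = x/2 - 2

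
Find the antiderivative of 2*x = x^2 + C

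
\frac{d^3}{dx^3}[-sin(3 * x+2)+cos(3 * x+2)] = 27*sqrt(2)*sin(3*x + pi/4 + 2)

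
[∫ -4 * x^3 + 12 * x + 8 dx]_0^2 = 24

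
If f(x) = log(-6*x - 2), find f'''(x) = 54/(27*x^3 + 27*x^2 + 9*x + 1)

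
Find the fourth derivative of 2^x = 2^x*log(2)^4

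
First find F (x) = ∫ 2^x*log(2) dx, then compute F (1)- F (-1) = 3/2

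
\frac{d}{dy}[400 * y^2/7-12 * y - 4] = 800*y/7 - 12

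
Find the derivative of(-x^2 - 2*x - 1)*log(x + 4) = (-2*x^2*log(x + 4) - x^2 - 10*x*log(x + 4) - 2*x - 8*log(x + 4) - 1)/(x + 4)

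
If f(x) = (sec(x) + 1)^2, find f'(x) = 2*(1 + 1/cos(x))*sin(x)/cos(x)^2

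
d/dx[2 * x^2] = 4*x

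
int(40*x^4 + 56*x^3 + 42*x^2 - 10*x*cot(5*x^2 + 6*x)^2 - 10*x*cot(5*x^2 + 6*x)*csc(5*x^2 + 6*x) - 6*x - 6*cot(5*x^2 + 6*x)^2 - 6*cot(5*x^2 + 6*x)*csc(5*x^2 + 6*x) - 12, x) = 2*x*(x + 1)*(4*x^3 + 3*x^2 + 4*x - 3) + cot(x*(5*x + 6)) + csc(x*(5*x + 6)) + C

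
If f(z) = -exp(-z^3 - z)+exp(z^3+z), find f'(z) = (3*z^2*exp(2*z^3 + 2*z) + 3*z^2 + exp(2*z^3 + 2*z) + 1)*exp(-z^3 - z)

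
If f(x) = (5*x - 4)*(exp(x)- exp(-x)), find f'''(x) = (5*x*exp(2*x) + 5*x + 11*exp(2*x) - 19)*exp(-x)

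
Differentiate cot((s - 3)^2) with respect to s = 2*(3 - s)/sin(s^2 - 6*s + 9)^2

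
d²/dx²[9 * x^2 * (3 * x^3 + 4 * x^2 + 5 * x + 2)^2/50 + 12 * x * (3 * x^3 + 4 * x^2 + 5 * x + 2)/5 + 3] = 2268*x^6/25 + 4536*x^5/25 + 1242*x^4/5 + 936*x^3/5 + 4374*x^2/25 + 396*x/5 + 636/25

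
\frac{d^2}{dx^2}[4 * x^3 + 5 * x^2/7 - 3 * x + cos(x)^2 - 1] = 24*x + 4*sin(x)^2 - 4/7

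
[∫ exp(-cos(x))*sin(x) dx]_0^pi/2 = 1 - exp(-1)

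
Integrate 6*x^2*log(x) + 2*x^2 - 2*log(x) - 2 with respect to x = 2*x*(x^2 - 1)*log(x) + C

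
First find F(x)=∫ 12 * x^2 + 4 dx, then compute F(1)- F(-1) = 16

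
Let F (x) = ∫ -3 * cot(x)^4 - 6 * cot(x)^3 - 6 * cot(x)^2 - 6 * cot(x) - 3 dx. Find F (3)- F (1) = (cot(3) + 1)^3 - (cot(1) + 1)^3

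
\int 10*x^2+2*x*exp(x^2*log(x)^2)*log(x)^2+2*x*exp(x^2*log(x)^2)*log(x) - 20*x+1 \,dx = 10*x^3/3 - 10*x^2 + x + exp(x^2*log(x)^2) + C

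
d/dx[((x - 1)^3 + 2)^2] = 6*x^5 - 30*x^4 + 60*x^3 - 48*x^2 + 6*x + 6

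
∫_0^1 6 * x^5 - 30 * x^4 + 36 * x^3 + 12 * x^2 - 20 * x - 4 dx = -6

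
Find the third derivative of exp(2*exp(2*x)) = 16*exp(2*x + 2*exp(2*x)) + 96*exp(4*x + 2*exp(2*x)) + 64*exp(6*x + 2*exp(2*x))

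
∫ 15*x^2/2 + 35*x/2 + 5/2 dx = 5*x^3/2 + 35*x^2/4 + 5*x/2 + C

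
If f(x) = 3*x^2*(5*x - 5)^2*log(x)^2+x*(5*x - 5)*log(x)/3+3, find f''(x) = (2700*x^3*log(x)^2 + 3150*x^3*log(x) + 450*x^3 - 2700*x^2*log(x)^2 - 4500*x^2*log(x) - 900*x^2 + 450*x*log(x)^2 + 1360*x*log(x) + 465*x - 5)/(3*x)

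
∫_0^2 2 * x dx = 4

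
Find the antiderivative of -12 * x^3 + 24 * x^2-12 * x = -3*x^4 + 8*x^3 - 6*x^2 + C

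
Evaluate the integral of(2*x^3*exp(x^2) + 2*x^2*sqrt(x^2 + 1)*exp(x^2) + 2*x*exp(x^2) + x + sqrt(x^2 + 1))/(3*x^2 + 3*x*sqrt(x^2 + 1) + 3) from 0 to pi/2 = -1/3 + log(pi/2 + sqrt(1 + pi^2/4))/3 + exp(pi^2/4)/3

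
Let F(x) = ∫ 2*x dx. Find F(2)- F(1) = 3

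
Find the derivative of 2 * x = 2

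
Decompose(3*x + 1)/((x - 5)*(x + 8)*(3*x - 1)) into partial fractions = -9/(175*(3*x - 1)) - 23/(325*(x + 8)) + 8/(91*(x - 5))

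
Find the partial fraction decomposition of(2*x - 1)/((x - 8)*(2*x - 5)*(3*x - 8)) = -39/(16*(3*x - 8)) + 16/(11*(2*x - 5)) + 15/(176*(x - 8))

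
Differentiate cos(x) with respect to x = -sin(x)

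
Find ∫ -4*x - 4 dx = -2*x^2 - 4*x + C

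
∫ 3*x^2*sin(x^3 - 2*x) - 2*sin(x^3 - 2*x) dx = -cos(x*(x^2 - 2)) + C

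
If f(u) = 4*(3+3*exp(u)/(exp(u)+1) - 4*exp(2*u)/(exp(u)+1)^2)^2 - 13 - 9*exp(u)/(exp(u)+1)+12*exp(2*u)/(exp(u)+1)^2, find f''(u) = (65*exp(5*u) + 322*exp(4*u) - 1152*exp(3*u) - 66*exp(2*u) + 63*exp(u))/(exp(6*u) + 6*exp(5*u) + 15*exp(4*u) + 20*exp(3*u) + 15*exp(2*u) + 6*exp(u) + 1)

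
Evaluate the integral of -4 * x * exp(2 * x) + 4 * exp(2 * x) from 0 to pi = (3 - 2*pi)*exp(2*pi) - 3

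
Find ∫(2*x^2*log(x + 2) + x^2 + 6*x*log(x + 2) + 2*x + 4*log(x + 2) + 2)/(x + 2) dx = (x^2 + 2*x + 2)*log(x + 2) + C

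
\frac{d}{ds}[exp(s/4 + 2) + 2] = exp(s/4 + 2)/4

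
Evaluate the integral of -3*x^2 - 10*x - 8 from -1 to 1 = -18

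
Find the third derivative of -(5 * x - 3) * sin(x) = 5*x*cos(x) + 15*sin(x) - 3*cos(x)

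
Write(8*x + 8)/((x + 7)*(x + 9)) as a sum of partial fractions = 32/(x + 9) - 24/(x + 7)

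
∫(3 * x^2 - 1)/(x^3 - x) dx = log(x^3 - x) + C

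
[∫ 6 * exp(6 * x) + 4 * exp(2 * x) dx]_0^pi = -3 + 2*exp(2*pi) + exp(6*pi)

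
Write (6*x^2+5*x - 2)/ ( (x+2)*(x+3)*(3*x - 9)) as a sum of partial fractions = 37/(18*(x + 3)) - 4/(5*(x + 2)) + 67/(90*(x - 3))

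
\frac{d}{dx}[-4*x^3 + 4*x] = 4 - 12*x^2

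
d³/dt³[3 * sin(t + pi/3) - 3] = -3*cos(t + pi/3)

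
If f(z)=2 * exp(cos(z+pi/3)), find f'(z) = -2*exp(cos(z + pi/3))*sin(z + pi/3)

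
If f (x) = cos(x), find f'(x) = -sin(x)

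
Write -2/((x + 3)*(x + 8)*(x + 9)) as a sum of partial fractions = -1/(3*(x + 9)) + 2/(5*(x + 8)) - 1/(15*(x + 3))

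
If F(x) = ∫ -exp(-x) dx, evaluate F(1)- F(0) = -1 + exp(-1)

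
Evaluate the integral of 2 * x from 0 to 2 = 4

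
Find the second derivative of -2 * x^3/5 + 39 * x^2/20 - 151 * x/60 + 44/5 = 39/10 - 12*x/5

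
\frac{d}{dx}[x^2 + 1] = 2*x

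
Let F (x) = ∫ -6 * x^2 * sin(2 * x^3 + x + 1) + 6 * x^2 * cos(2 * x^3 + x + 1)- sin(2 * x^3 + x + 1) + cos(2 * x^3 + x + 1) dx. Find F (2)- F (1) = sin(19) - cos(4) - sin(4) + cos(19)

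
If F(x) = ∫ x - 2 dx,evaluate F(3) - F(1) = 0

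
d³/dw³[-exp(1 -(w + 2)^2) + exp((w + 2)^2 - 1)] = (8*w^3*exp(2*w^2 + 8*w + 6) + 8*w^3 + 48*w^2*exp(2*w^2 + 8*w + 6) + 48*w^2 + 108*w*exp(2*w^2 + 8*w + 6) + 84*w + 88*exp(2*w^2 + 8*w + 6) + 40)*exp(-w^2 - 4*w - 3)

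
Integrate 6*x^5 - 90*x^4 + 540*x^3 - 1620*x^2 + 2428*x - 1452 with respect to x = x^6 - 18*x^5 + 135*x^4 - 540*x^3 + 1214*x^2 - 1452*x + C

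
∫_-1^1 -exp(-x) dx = -E + exp(-1)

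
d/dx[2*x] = 2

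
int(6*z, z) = 3*z^2 + C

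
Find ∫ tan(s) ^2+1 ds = tan(s) + C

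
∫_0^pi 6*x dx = 3*pi^2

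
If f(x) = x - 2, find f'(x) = 1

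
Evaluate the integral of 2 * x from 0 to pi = pi^2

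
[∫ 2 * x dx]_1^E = -1 + exp(2)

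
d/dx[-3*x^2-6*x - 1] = -6*x - 6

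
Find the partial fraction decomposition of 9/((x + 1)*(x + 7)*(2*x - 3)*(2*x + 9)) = 3/(35*(2*x + 9)) + 3/(85*(2*x - 3)) - 3/(170*(x + 7)) - 3/(70*(x + 1))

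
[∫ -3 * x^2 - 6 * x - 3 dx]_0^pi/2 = (-pi/2 - 1)^3 + 1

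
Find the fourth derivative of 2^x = 2^x*log(2)^4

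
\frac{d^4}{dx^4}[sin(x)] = sin(x)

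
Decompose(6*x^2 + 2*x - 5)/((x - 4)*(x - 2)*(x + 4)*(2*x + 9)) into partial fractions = -860/(221*(2*x + 9)) + 83/(48*(x + 4)) - 23/(156*(x - 2)) + 99/(272*(x - 4))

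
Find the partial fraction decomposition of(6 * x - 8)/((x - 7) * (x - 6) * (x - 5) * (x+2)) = 5/(126*(x + 2)) + 11/(7*(x - 5)) - 7/(2*(x - 6)) + 17/(9*(x - 7))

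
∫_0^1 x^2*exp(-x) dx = 2 - 5*exp(-1)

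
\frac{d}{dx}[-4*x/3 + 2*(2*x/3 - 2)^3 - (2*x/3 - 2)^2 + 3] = 16*x^2/9 - 104*x/9 + 52/3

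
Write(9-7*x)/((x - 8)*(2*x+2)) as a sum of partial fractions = -8/(9*(x + 1)) - 47/(18*(x - 8))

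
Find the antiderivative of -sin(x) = cos(x) + C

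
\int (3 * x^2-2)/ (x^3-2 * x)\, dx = log(3*x^3 - 6*x) + C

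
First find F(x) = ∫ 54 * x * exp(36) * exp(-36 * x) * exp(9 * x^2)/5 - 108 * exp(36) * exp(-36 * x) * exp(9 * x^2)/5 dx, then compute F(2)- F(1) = 3/5 - 3*exp(9)/5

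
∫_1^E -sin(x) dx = cos(E) - cos(1)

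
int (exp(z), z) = exp(z) + C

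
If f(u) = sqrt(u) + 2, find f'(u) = 1/(2*sqrt(u))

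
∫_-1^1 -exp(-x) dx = -E + exp(-1)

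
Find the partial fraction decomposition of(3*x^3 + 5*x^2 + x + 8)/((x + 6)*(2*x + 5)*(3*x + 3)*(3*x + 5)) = -57/(130*(3*x + 5)) - 9/(35*(2*x + 5)) + 466/(1365*(x + 6)) + 1/(10*(x + 1))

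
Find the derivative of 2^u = 2^u*log(2)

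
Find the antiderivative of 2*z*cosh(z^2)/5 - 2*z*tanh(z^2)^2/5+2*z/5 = sinh(z^2)/5 + tanh(z^2)/5 + C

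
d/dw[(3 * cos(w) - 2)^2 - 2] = 12*sin(w) - 9*sin(2*w)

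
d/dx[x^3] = 3*x^2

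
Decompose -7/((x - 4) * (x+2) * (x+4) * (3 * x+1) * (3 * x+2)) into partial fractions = -27/(80*(3*x + 2)) + 189/(715*(3*x + 1)) - 7/(1760*(x + 4)) + 7/(240*(x + 2)) - 1/(1248*(x - 4))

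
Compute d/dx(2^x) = 2^x*log(2)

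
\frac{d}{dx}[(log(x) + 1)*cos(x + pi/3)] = (-x*log(x)*sin(x + pi/3) - x*sin(x + pi/3) + cos(x + pi/3))/x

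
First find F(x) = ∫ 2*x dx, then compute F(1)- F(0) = 1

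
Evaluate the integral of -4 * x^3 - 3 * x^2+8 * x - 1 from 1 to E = (-1 + E)^2*(-3*E - exp(2) - 1)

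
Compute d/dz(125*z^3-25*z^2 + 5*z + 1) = 375*z^2 - 50*z + 5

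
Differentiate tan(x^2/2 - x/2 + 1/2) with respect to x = x*tan(x^2/2 - x/2 + 1/2)^2 + x - tan(x^2/2 - x/2 + 1/2)^2/2 - 1/2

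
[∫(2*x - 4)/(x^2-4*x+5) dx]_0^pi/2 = -log(5) + log((-2 + pi/2)^2 + 1)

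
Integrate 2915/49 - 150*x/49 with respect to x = -75*x^2/49 + 2915*x/49 + C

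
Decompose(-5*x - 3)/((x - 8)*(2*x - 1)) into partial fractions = 11/(15*(2*x - 1)) - 43/(15*(x - 8))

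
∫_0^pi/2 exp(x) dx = -1 + exp(pi/2)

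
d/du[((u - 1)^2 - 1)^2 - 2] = 4*u^3 - 12*u^2 + 8*u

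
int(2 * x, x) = x^2 + C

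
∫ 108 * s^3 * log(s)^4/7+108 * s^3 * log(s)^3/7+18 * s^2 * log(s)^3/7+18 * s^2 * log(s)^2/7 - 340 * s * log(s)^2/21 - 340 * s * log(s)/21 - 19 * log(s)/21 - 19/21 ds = s*(81*s^3*log(s)^3 + 18*s^2*log(s)^2 - 170*s*log(s) - 19)*log(s)/21 + C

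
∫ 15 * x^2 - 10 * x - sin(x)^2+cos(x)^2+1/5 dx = 5*x^3 - 5*x^2 + x/5 + sin(2*x)/2 + C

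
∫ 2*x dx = x^2 + C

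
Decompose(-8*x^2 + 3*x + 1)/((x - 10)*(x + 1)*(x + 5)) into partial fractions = -107/(30*(x + 5)) + 5/(22*(x + 1)) - 769/(165*(x - 10))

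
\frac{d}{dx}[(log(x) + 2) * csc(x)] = (-x*log(x)*cot(x)*csc(x) - 2*x*cot(x)*csc(x) + csc(x))/x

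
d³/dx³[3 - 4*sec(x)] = 4*(1 - 6/cos(x)^2)*sin(x)/cos(x)^2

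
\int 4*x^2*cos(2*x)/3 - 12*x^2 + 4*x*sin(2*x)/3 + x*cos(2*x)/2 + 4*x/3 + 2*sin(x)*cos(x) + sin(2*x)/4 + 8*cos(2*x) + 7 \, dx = -4*x^3 + 2*x^2/3 + 7*x + (2*x^2/3 + x/4 + 4)*sin(2*x) + sin(x)^2 + C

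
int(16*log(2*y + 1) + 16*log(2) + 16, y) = 8*(2*y + 1)*log(4*y + 2) + C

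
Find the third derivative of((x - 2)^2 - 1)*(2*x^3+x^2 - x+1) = 120*x^2 - 168*x + 6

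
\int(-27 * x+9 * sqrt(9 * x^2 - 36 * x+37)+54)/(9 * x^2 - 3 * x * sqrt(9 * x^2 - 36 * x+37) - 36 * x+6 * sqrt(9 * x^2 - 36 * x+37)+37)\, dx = -3*log(-3*x + sqrt(9*(x - 2)^2 + 1) + 6) + C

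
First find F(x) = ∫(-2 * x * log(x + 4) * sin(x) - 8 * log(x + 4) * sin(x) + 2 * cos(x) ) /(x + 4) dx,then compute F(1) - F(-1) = 2*(-log(3) + log(5))*cos(1)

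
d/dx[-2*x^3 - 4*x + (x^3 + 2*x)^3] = 9*x^8 + 42*x^6 + 60*x^4 + 18*x^2 - 4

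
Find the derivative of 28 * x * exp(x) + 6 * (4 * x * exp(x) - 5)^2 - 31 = 192*x^2*exp(2*x) + 192*x*exp(2*x) - 212*x*exp(x) - 212*exp(x)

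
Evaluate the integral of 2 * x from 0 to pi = pi^2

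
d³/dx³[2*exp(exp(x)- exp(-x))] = (2*exp(exp(x) - exp(-x)) - 6*exp(x + exp(x) - exp(-x)) + 8*exp(2*x + exp(x) - exp(-x)) + 8*exp(4*x + exp(x) - exp(-x)) + 6*exp(5*x + exp(x) - exp(-x)) + 2*exp(6*x + exp(x) - exp(-x)))*exp(-3*x)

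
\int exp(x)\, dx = exp(x) + C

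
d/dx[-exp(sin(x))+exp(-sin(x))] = -(exp(sin(x)) + exp(-sin(x)))*cos(x)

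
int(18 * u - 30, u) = 9*u^2 - 30*u + C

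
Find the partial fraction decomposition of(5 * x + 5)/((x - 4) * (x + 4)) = 15/(8*(x + 4)) + 25/(8*(x - 4))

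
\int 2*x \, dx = x^2 + C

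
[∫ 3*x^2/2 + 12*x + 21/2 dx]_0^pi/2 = -5 + (1 + pi/2)^2*(pi/4 + 5)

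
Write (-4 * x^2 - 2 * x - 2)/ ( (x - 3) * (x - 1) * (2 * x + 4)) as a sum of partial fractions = -7/(15*(x + 2)) + 2/(3*(x - 1)) - 11/(5*(x - 3))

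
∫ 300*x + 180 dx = 150*x^2 + 180*x + C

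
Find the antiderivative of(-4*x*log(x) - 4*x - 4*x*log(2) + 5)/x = -(4*x - 5)*log(2*x) + C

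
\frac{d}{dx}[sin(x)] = cos(x)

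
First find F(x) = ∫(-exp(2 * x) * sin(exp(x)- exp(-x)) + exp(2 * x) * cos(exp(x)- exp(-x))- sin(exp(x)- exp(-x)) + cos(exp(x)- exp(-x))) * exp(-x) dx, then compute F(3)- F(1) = -sin(E - exp(-1)) + cos(-exp(3) + exp(-3)) - cos(E - exp(-1)) - sin(-exp(3) + exp(-3))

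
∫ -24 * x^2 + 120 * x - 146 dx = -8*x^3 + 60*x^2 - 146*x + C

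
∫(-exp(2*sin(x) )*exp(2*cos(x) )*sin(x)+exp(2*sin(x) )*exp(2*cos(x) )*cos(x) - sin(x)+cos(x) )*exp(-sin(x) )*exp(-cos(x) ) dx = 2*sinh(sqrt(2)*sin(x + pi/4)) + C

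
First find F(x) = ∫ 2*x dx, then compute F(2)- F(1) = 3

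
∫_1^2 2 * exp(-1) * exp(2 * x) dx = -E + exp(3)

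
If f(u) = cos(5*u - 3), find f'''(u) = 125*sin(5*u - 3)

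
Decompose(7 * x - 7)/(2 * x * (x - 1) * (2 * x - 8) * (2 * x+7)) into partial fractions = 1/(15*(2*x + 7)) + 7/(240*(x - 4)) - 1/(16*x)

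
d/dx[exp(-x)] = -exp(-x)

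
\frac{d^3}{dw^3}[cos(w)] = sin(w)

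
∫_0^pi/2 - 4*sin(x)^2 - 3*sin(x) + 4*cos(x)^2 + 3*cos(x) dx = 0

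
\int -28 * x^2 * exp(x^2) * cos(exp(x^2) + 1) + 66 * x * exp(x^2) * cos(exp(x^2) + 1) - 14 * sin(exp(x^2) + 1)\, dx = (33 - 14*x)*sin(exp(x^2) + 1) + C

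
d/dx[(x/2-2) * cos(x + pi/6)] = -x*sin(x + pi/6)/2 + 2*sin(x + pi/6) + cos(x + pi/6)/2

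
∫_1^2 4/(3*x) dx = 4*log(2)/3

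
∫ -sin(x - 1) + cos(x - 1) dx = sqrt(2)*cos(-x + pi/4 + 1) + C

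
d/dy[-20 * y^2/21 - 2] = -40*y/21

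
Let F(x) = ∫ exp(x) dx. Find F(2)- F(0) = -1 + exp(2)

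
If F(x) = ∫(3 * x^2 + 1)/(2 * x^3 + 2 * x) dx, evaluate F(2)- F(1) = -log(2)/2 + log(10)/2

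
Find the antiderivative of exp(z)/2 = exp(z)/2 + C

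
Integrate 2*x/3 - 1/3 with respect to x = x^2/3 - x/3 + C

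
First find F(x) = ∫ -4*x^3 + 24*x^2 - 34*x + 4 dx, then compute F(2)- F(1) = -6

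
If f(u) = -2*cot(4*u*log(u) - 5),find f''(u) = 32*(-8*u*log(u)^2*cos(4*u*log(u) - 5) - 16*u*log(u)*cos(4*u*log(u) - 5) - 8*u*cos(4*u*log(u) - 5) + sin(4*u*log(u) - 5))/(u*(3*sin(4*u*log(u) - 5) - sin(12*u*log(u) - 15)))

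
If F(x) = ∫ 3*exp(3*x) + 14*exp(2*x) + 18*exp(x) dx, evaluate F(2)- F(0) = -38 + 2*exp(2) + (2 + exp(2))^2 + (2 + exp(2))^3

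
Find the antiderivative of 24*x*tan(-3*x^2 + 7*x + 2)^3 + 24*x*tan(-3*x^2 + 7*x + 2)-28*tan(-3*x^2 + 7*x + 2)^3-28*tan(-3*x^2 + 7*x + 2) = -2*tan(-3*x^2 + 7*x + 2)^2 + C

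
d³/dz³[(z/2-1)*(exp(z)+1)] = z*exp(z)/2 + exp(z)/2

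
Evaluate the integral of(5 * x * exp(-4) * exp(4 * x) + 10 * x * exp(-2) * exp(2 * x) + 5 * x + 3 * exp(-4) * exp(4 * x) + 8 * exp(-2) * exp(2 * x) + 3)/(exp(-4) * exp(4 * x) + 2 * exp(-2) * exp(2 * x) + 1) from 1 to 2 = exp(2)/(1 + exp(2)) + 10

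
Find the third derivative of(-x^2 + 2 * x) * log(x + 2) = (-2*x^2 - 14*x - 36)/(x^3 + 6*x^2 + 12*x + 8)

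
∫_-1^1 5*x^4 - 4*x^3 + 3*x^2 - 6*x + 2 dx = 8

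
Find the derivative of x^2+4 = 2*x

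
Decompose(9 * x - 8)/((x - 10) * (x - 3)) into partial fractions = -19/(7*(x - 3)) + 82/(7*(x - 10))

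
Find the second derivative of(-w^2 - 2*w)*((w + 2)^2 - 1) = -12*w^2 - 36*w - 22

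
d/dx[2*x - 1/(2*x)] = (4*x^2 + 1)/(2*x^2)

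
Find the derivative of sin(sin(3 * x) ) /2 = 3*cos(3*x)*cos(sin(3*x))/2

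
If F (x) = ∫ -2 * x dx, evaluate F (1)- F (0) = -1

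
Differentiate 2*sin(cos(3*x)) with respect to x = -6*sin(3*x)*cos(cos(3*x))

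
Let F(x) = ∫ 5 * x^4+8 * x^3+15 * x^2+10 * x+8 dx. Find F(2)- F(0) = 140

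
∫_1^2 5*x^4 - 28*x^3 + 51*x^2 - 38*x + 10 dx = -2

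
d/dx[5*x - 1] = 5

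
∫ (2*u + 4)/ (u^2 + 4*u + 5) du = log((u + 2)^2 + 1) + C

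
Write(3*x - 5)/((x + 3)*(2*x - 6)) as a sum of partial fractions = 7/(6*(x + 3)) + 1/(3*(x - 3))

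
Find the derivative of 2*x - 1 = 2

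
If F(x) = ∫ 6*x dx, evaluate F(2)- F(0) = 12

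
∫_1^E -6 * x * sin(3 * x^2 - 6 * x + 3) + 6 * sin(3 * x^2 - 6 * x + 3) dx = -1 + cos(-6*E + 3 + 3*exp(2))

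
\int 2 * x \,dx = x^2 + C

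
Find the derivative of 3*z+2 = 3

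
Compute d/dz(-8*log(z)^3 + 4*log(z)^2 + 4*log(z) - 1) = (-24*log(z)^2 + 8*log(z) + 4)/z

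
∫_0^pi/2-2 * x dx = -pi^2/4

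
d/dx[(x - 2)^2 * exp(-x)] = (-x^2 + 6*x - 8)*exp(-x)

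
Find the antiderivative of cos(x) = sin(x) + C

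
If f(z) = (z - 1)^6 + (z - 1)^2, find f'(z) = 6*z^5 - 30*z^4 + 60*z^3 - 60*z^2 + 32*z - 8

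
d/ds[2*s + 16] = 2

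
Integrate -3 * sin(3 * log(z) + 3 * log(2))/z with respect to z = cos(3*log(2*z)) + C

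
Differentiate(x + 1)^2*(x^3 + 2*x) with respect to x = 5*x^4 + 8*x^3 + 9*x^2 + 8*x + 2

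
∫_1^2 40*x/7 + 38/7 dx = 14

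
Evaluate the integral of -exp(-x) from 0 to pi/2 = -1 + exp(-pi/2)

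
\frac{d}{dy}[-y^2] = -2*y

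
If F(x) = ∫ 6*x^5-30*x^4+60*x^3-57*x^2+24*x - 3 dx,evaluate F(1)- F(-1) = -56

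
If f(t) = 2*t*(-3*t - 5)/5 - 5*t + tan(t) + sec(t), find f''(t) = 2*tan(t)^3 + 2*tan(t)^2*sec(t) + 2*tan(t) + sec(t) - 12/5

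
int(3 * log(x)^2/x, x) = log(x)^3 + C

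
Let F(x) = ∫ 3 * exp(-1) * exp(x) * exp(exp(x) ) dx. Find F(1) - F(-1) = -3*exp(-1 + exp(-1)) + 3*exp(-1 + E)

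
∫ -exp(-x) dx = exp(-x) + C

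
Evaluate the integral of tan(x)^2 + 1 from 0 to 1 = tan(1)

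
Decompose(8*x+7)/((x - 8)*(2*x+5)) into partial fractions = 26/(21*(2*x + 5)) + 71/(21*(x - 8))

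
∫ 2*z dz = z^2 + C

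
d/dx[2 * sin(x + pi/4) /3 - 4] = 2*cos(x + pi/4)/3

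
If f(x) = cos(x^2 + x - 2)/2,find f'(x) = -(x + 1/2)*sin(x^2 + x - 2)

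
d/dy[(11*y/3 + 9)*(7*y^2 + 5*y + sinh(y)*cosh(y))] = 77*y^2 + 11*y*cosh(2*y)/3 + 488*y/3 + 11*sinh(2*y)/6 + 9*cosh(2*y) + 45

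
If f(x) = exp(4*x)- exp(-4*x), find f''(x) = (16*exp(8*x) - 16)*exp(-4*x)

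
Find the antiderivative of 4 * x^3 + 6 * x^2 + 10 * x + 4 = x^4 + 2*x^3 + 5*x^2 + 4*x + C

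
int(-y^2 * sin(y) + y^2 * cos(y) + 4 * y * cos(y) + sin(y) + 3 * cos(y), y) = sqrt(2)*(y + 1)^2*sin(y + pi/4) + C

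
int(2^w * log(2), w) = 2^w + C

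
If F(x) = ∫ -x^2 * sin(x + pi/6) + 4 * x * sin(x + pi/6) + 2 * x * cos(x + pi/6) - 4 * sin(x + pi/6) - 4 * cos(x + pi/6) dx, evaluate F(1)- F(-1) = -5*sin(1) - 4*sqrt(3)*cos(1)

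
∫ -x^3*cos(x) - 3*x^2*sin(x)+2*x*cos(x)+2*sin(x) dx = x*(2 - x^2)*sin(x) + C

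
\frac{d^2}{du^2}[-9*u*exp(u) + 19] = -9*u*exp(u) - 18*exp(u)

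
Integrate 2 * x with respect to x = x^2 + C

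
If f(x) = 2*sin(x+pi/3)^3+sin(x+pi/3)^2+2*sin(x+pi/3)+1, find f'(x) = 6*sin(x + pi/3)^2*cos(x + pi/3) + 2*cos(x + pi/3) + cos(2*x + pi/6)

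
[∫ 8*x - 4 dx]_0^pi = -1 + (1 - 2*pi)^2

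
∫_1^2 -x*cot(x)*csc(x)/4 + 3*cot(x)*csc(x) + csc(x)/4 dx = -5*csc(2)/2 + 11*csc(1)/4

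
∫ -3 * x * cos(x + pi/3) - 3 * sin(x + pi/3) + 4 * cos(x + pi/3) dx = (4 - 3*x)*sin(x + pi/3) + C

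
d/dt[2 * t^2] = 4*t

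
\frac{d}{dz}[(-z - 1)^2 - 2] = 2*z + 2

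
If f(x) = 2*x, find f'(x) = 2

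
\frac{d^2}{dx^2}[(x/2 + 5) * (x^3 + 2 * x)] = 6*x^2 + 30*x + 2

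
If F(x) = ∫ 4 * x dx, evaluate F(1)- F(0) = 2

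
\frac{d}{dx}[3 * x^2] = 6*x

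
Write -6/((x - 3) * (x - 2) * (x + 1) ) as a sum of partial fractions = -1/(2*(x + 1)) + 2/(x - 2) - 3/(2*(x - 3))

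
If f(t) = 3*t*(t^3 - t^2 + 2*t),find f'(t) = 12*t^3 - 9*t^2 + 12*t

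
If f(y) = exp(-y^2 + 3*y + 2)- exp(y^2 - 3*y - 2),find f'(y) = (-2*y*exp(-2*y^2 + 6*y + 4) - 2*y + 3*exp(-2*y^2 + 6*y + 4) + 3)*exp(y^2 - 3*y - 2)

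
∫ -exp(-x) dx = exp(-x) + C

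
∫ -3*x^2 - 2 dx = -x^3 - 2*x + C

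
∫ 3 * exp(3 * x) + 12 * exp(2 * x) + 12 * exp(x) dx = (exp(x) + 2)^3 + C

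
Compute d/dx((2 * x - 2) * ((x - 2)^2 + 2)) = 6*x^2 - 20*x + 20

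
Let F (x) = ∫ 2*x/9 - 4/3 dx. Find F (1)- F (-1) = -8/3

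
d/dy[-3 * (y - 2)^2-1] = 12 - 6*y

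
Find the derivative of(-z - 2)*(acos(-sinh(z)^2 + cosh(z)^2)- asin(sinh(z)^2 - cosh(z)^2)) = -pi/2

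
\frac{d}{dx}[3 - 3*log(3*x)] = -3/x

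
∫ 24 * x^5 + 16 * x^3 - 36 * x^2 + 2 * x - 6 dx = 4*x^6 + 4*x^4 - 12*x^3 + x^2 - 6*x + C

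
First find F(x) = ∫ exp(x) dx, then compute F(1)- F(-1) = E - exp(-1)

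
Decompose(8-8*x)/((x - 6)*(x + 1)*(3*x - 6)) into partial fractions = 16/(63*(x + 1)) + 2/(9*(x - 2)) - 10/(21*(x - 6))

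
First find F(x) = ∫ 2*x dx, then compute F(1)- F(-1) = 0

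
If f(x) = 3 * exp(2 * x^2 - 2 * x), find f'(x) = 12*x*exp(2*x^2 - 2*x) - 6*exp(2*x^2 - 2*x)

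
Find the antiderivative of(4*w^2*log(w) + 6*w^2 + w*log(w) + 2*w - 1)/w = (log(w) + 1)*(2*w^2 + w - 1) + C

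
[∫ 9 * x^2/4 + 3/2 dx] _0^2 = 9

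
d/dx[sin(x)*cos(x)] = cos(2*x)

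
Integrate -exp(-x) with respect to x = exp(-x) + C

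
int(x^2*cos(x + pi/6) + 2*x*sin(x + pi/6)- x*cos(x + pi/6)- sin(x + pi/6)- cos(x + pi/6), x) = (x^2 - x - 1)*sin(x + pi/6) + C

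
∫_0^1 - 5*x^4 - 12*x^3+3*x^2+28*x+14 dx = 25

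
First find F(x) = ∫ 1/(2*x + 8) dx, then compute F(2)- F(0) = -log(2) + log(6)/2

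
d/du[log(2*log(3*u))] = 1/(u*log(u) + u*log(3))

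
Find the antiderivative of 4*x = 2*x^2 + C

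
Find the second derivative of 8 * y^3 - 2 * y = 48*y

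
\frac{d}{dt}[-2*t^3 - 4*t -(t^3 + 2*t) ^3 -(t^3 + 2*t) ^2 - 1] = -9*t^8 - 42*t^6 - 6*t^5 - 60*t^4 - 16*t^3 - 30*t^2 - 8*t - 4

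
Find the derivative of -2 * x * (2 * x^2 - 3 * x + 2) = -12*x^2 + 12*x - 4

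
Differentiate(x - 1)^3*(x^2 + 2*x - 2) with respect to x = 5*x^4 - 4*x^3 - 15*x^2 + 22*x - 8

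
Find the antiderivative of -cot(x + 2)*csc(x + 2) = csc(x + 2) + C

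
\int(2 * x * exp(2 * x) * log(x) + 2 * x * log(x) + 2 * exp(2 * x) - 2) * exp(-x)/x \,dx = 4*log(x)*sinh(x) + C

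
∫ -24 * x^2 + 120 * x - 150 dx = -8*x^3 + 60*x^2 - 150*x + C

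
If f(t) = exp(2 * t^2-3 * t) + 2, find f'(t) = 4*t*exp(2*t^2 - 3*t) - 3*exp(2*t^2 - 3*t)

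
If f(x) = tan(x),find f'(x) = cos(x)^(-2)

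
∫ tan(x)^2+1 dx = tan(x) + C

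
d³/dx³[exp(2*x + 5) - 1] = 8*exp(2*x + 5)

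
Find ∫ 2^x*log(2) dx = 2^x + C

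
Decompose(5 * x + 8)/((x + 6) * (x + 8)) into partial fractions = 16/(x + 8) - 11/(x + 6)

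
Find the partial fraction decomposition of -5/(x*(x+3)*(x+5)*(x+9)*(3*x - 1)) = -81/(896*(3*x - 1)) - 5/(6048*(x + 9)) + 1/(128*(x + 5)) - 1/(72*(x + 3)) + 1/(27*x)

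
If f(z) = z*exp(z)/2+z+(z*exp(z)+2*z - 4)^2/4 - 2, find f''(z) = z^2*exp(2*z) + z^2*exp(z) + 2*z*exp(2*z) + 5*z*exp(z)/2 + exp(2*z)/2 - exp(z) + 2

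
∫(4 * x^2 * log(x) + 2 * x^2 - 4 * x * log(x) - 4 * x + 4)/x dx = 2*(x^2 - 2*x + 2)*log(x) + C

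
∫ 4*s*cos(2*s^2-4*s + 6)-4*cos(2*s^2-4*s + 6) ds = sin(2*(s - 1)^2 + 4) + C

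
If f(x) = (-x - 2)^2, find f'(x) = 2*x + 4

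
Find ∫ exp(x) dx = exp(x) + C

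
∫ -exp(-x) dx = exp(-x) + C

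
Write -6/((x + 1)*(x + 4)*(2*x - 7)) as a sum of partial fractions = -8/(45*(2*x - 7)) - 2/(15*(x + 4)) + 2/(9*(x + 1))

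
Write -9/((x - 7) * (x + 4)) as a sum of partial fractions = 9/(11*(x + 4)) - 9/(11*(x - 7))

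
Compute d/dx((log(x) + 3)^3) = (3*log(x)^2 + 18*log(x) + 27)/x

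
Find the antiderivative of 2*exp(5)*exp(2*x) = exp(2*x + 5) + C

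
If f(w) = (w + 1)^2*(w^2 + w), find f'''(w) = 24*w + 18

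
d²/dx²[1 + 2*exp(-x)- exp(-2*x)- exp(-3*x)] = (2*exp(2*x) - 4*exp(x) - 9)*exp(-3*x)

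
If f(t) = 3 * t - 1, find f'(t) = 3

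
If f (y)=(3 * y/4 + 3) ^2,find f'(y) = 9*y/8 + 9/2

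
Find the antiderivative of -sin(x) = cos(x) + C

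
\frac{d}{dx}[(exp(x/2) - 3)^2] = -3*exp(x/2) + exp(x)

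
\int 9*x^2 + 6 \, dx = 3*x^3 + 6*x + C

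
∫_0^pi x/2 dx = -1 + (-1 + pi/2)^2 + pi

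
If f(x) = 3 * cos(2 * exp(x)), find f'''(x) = 6*(4*exp(2*x)*sin(2*exp(x)) - 6*exp(x)*cos(2*exp(x)) - sin(2*exp(x)))*exp(x)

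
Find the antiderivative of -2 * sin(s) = 2*cos(s) + C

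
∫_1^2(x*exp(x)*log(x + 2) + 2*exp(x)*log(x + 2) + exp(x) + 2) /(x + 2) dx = -(2 + E)*log(3) + (2 + exp(2))*log(4)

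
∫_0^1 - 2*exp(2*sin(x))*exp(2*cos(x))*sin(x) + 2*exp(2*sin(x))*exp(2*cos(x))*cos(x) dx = -exp(2) + exp(2*cos(1) + 2*sin(1))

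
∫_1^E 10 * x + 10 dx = -20 + 5*(1 + E)^2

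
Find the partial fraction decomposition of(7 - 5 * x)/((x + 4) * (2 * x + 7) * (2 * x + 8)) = 49/(2*x + 7) - 49/(2*(x + 4)) - 27/(2*(x + 4)^2)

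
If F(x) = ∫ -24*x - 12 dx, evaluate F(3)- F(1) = -120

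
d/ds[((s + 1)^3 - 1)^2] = 6*s^5 + 30*s^4 + 60*s^3 + 54*s^2 + 18*s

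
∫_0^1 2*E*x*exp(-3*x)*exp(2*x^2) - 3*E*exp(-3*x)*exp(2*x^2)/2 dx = 1/2 - E/2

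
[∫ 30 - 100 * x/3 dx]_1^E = -50*exp(2)/3 - 40/3 + 30*E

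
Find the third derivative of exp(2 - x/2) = -exp(2 - x/2)/8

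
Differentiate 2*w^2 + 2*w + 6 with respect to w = 4*w + 2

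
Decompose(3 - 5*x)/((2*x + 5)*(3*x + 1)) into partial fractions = 14/(13*(3*x + 1)) - 31/(13*(2*x + 5))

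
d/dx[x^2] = 2*x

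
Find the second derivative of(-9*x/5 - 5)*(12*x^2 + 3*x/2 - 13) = -648*x/5 - 627/5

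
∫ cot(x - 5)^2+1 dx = -cot(x - 5) + C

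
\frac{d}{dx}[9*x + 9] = 9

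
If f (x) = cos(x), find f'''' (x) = cos(x)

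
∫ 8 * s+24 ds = 4*s^2 + 24*s + C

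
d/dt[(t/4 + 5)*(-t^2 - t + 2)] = -3*t^2/4 - 21*t/2 - 9/2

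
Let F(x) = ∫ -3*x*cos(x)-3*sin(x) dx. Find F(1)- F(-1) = 0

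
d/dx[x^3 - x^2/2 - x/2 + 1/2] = 3*x^2 - x - 1/2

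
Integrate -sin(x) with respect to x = cos(x) + C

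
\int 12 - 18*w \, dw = -9*w^2 + 12*w + C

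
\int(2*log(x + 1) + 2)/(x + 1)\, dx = (log(x + 1) + 1)^2 + C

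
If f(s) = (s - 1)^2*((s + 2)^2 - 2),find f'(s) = 4*s^3 + 6*s^2 - 10*s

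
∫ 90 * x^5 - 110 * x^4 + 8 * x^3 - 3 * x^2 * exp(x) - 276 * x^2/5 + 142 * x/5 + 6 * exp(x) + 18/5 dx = -3*x*(x - 2)*exp(x) - (-5*x^3 + 4*x^2 + 3*x + 4)*(15*x^3 - 10*x^2 + 3*x - 10)/5 + C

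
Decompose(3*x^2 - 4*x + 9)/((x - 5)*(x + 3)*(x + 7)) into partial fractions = 23/(6*(x + 7)) - 3/(2*(x + 3)) + 2/(3*(x - 5))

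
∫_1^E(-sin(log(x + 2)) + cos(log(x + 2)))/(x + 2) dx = sqrt(2)*(-sin(pi/4 + log(3)) + sin(pi/4 + log(2 + E)))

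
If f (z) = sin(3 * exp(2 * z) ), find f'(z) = 6*exp(2*z)*cos(3*exp(2*z))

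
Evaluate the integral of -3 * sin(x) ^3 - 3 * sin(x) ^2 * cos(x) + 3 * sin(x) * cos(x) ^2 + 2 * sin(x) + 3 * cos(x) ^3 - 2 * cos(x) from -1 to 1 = -cos(1) + sqrt(2)*cos(pi/4 + 1) + sin(3)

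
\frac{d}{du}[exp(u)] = exp(u)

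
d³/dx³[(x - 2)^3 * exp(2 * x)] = 8*x^3*exp(2*x) - 12*x^2*exp(2*x) - 12*x*exp(2*x) + 14*exp(2*x)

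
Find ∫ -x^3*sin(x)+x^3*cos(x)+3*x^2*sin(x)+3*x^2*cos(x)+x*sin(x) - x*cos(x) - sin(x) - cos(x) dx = sqrt(2)*x*(x^2 - 1)*sin(x + pi/4) + C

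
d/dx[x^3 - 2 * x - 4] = 3*x^2 - 2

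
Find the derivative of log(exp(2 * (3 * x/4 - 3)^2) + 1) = (9*x*exp(9*x^2/8 - 9*x + 18) - 36*exp(9*x^2/8 - 9*x + 18))/(4 + 4*exp(18)*exp(-9*x)*exp(9*x^2/8))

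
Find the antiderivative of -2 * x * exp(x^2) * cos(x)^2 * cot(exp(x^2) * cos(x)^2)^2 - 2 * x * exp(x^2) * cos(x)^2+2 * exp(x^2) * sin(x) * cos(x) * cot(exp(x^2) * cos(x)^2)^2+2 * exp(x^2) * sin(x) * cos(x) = cot(exp(x^2)*cos(x)^2) + C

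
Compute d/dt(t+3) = 1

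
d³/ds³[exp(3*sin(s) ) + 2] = 3*(-9*sin(s) + 9*cos(s)^2 - 1)*exp(3*sin(s))*cos(s)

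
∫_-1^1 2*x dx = 0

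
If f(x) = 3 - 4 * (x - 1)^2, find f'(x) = 8 - 8*x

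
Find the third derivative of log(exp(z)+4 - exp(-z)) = (-4*exp(5*z) + 24*exp(4*z) + 24*exp(2*z) + 4*exp(z))/(exp(6*z) + 12*exp(5*z) + 45*exp(4*z) + 40*exp(3*z) - 45*exp(2*z) + 12*exp(z) - 1)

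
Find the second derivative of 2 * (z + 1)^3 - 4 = 12*z + 12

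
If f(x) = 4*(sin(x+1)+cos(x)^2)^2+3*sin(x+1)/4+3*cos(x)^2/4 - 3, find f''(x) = -16*(1 - cos(2*x))^2 + 2*sin(x - 1) - 19*sin(x + 1)/4 - 18*sin(3*x + 1) - 83*cos(2*x)/2 + 8*cos(2*x + 2) + 24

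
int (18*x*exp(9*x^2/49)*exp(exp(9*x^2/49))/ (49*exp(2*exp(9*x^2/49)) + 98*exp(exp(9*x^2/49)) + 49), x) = exp(exp(9*x^2/49))/(exp(exp(9*x^2/49)) + 1) + C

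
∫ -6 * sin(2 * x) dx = 3*cos(2*x) + C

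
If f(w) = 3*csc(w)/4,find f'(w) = -3*cot(w)*csc(w)/4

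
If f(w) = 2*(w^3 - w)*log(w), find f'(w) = 6*w^2*log(w) + 2*w^2 - 2*log(w) - 2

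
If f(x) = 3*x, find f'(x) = 3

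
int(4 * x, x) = 2*x^2 + C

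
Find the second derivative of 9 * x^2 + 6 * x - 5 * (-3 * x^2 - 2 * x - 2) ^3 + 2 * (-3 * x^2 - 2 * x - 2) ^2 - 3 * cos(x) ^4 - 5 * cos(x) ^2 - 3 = 4050*x^4 + 5400*x^3 + 5616*x^2 + 2544*x + 48*sin(x)^4 - 80*sin(x)^2 + 704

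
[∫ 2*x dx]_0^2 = 4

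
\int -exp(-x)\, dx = exp(-x) + C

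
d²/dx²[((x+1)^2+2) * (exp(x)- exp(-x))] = (x^2*exp(2*x) - x^2 + 6*x*exp(2*x) + 2*x + 9*exp(2*x) - 1)*exp(-x)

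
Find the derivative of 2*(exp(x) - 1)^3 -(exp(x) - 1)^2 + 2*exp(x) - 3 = 6*exp(3*x) - 14*exp(2*x) + 10*exp(x)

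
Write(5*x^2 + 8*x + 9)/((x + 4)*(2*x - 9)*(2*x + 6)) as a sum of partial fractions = 39/(34*(2*x - 9)) + 57/(34*(x + 4)) - 1/(x + 3)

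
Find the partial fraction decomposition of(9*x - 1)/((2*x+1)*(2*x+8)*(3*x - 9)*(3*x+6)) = 22/(1323*(2*x + 1)) + 37/(1764*(x + 4)) - 19/(540*(x + 2)) + 13/(2205*(x - 3))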